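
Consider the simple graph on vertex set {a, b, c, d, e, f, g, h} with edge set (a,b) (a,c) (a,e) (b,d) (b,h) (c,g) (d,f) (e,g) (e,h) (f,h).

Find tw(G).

2

A width-2 tree decomposition is:
Bags: B1 = {b, d, f}  B2 = {b, f, h}  B3 = {a, b, h}  B4 = {a, e, h}  B5 = {a, c, e}  B6 = {c, e, g}
Tree: B1–B2, B2–B3, B3–B4, B4–B5, B5–B6
Each bag holds 3 vertices, so the decomposition has width 2, which upper-bounds the treewidth. For the lower bound, G contains the cycle d–f–h–b–d, so G is not a forest; only forests have treewidth ≤ 1, hence tw(G) ≥ 2. Hence tw(G) = 2 exactly.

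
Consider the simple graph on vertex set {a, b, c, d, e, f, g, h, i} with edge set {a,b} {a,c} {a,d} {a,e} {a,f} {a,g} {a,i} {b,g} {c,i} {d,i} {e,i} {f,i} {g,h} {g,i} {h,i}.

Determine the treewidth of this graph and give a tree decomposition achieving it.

The largest bag has 3 vertices, giving width 2; this decomposition certifies tw(G) ≤ 2. On the other hand G contains the 3-clique {a, b, g}. A clique must lie in a single bag of any decomposition, so no decomposition can have width below 2. Therefore the treewidth is 2.

Treewidth 2.
One such decomposition:
Bags: B1 = {a, f, i}  B2 = {a, d, i}  B3 = {a, g, i}  B4 = {a, e, i}  B5 = {g, h, i}  B6 = {a, b, g}  B7 = {a, c, i}
Tree: B1–B2, B1–B3, B2–B4, B3–B5, B3–B6, B4–B7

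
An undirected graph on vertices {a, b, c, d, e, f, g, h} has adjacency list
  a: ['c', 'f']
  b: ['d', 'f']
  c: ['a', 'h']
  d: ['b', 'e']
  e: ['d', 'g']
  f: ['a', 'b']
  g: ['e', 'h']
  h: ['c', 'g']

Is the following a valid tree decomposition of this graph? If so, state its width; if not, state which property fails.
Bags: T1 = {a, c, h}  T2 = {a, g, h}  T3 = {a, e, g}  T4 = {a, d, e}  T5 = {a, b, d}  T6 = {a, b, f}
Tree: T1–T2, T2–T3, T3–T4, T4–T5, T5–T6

Every vertex of G appears in some bag (union = {a, b, c, d, e, f, g, h}); every edge is covered by a bag; and for each vertex v the set of bags containing v is connected in the bag tree. The decomposition is therefore valid. The largest bag has 3 vertices, so the width is 2.

Yes; width 2.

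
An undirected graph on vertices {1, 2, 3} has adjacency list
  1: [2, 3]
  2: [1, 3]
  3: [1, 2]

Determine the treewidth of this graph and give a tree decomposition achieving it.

A single bag containing all 3 vertices is trivially a valid decomposition of width 2. On the other hand G contains the 3-clique {1, 2, 3}. A clique must lie in a single bag of any decomposition, so no decomposition can have width below 2. Combining the bounds, tw(G) = 2.

Treewidth 2.
One such decomposition:
Bags: B1 = {1, 2, 3}
Tree: (single bag)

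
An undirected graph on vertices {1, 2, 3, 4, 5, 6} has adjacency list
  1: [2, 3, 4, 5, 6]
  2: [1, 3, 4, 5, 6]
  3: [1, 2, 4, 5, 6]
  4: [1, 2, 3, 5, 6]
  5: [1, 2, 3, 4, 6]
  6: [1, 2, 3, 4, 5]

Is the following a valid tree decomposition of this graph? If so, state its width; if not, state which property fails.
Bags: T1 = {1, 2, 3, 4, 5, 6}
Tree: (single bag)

Yes; width 5.

Every vertex of G appears in some bag (union = {1, 2, 3, 4, 5, 6}); every edge is covered by a bag; and for each vertex v the set of bags containing v is connected in the bag tree. The decomposition is therefore valid. The largest bag has 6 vertices, so the width is 5.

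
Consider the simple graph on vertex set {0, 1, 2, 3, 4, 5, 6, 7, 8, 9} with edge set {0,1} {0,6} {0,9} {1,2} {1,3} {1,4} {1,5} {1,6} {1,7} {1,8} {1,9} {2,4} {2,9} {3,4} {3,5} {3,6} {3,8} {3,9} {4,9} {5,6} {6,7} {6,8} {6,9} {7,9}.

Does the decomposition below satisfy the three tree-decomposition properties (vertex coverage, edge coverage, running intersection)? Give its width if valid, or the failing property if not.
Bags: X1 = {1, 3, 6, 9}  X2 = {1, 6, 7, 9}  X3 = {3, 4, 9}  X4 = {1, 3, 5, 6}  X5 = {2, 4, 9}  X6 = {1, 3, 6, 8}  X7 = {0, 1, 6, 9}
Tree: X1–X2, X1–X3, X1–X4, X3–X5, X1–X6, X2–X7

A tree decomposition must satisfy three properties: every vertex lies in some bag; for every edge, both endpoints lie together in some bag; and for every vertex, the bags containing it form a connected subtree. Here edge (1,4) lies in no bag, so the decomposition is invalid.

No — edge (1,4) lies in no bag.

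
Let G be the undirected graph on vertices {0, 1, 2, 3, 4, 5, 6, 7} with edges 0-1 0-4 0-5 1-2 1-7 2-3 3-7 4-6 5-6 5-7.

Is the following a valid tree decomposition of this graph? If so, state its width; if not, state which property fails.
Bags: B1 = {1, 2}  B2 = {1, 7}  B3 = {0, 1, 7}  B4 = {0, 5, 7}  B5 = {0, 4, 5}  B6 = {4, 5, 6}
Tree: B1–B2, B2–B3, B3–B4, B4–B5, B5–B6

No — vertex 3 appears in no bag.

A tree decomposition must satisfy three properties: every vertex lies in some bag; for every edge, both endpoints lie together in some bag; and for every vertex, the bags containing it form a connected subtree. Here vertex 3 appears in no bag, so the decomposition is invalid.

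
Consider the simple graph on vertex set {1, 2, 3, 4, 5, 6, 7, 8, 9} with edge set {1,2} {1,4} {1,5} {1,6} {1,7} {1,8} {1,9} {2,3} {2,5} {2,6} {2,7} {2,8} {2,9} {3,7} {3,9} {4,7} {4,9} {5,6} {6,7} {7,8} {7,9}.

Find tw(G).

3

A width-3 tree decomposition is:
Bags: B1 = {2, 3, 7, 9}  B2 = {1, 2, 7, 9}  B3 = {1, 2, 6, 7}  B4 = {1, 2, 5, 6}  B5 = {1, 4, 7, 9}  B6 = {1, 2, 7, 8}
Tree: B1–B2, B2–B3, B3–B4, B2–B5, B2–B6
Every bag has size at most 4, so the width is 4 − 1 = 3 and tw(G) ≤ 3. On the other hand G contains the 4-clique {1, 2, 5, 6}. A clique must lie in a single bag of any decomposition, so no decomposition can have width below 3. Hence tw(G) = 3 exactly.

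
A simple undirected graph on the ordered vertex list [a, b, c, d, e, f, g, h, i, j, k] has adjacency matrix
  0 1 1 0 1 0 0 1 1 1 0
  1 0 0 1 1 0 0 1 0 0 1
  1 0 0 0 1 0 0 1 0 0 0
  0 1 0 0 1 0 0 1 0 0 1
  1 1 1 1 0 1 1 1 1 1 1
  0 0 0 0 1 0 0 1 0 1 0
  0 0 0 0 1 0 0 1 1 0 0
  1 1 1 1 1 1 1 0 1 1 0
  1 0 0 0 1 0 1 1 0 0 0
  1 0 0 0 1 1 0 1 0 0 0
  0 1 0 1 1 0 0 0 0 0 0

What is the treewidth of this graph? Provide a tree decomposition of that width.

Treewidth 3.
One such decomposition:
Bags: B1 = {a, b, e, h}  B2 = {a, e, h, j}  B3 = {a, e, h, i}  B4 = {b, d, e, h}  B5 = {b, d, e, k}  B6 = {e, g, h, i}  B7 = {a, c, e, h}  B8 = {e, f, h, j}
Tree: B1–B2, B2–B3, B1–B4, B4–B5, B3–B6, B2–B7, B2–B8

Each bag holds 4 vertices, so the decomposition has width 3, which upper-bounds the treewidth. Conversely, {b, d, e, h} is a clique of size 4, and the vertices of any clique must share a bag in every tree decomposition; so some bag has ≥ 4 vertices and tw(G) ≥ 3. Combining the bounds, tw(G) = 3.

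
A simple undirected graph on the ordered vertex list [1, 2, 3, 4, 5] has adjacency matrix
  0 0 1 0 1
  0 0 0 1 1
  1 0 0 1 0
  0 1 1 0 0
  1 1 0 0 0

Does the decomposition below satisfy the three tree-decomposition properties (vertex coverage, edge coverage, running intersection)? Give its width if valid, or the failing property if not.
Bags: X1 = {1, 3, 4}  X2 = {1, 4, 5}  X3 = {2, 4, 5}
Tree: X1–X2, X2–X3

Yes; width 2.

Vertex coverage: the bags together contain {1, 2, 3, 4, 5}, the full vertex set. Edge coverage: each edge of G has both endpoints in at least one bag. Running intersection: for every vertex, the bags containing it form a connected subtree. All three properties hold, so this is a valid tree decomposition of width max|bag| − 1 = 2, and hence tw(G) ≤ 2.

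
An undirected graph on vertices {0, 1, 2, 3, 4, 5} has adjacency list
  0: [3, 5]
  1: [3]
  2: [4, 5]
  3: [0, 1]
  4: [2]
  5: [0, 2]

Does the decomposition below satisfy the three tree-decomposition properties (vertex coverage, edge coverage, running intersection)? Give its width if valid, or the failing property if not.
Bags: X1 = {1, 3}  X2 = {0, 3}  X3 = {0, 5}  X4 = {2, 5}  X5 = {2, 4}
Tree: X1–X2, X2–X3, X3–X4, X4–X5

Vertex coverage: the bags together contain {0, 1, 2, 3, 4, 5}, the full vertex set. Edge coverage: each edge of G has both endpoints in at least one bag. Running intersection: for every vertex, the bags containing it form a connected subtree. All three properties hold, so this is a valid tree decomposition of width max|bag| − 1 = 1, and hence tw(G) ≤ 1.

Yes; width 1.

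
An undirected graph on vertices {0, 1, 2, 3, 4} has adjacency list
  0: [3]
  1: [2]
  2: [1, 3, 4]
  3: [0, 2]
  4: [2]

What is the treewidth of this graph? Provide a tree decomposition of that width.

Treewidth 1.
Bags: B1 = {2, 4}  B2 = {1, 2}  B3 = {2, 3}  B4 = {0, 3}
Tree: B1–B2, B1–B3, B3–B4

The largest bag has 2 vertices, giving width 1; this decomposition certifies tw(G) ≤ 1. G has an edge, so its treewidth is at least 1. Combining the bounds, tw(G) = 1.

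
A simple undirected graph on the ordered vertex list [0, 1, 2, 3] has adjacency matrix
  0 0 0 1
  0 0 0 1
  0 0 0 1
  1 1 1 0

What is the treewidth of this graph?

A width-1 tree decomposition is:
Bags: B1 = {2, 3}  B2 = {0, 3}  B3 = {1, 3}
Tree: B1–B2, B1–B3
The largest bag has 2 vertices, giving width 1; this decomposition certifies tw(G) ≤ 1. Since G has at least one edge (e.g. 2–3), it is not an edgeless graph, so tw(G) ≥ 1. The upper and lower bounds meet at 1, so that is the treewidth.

1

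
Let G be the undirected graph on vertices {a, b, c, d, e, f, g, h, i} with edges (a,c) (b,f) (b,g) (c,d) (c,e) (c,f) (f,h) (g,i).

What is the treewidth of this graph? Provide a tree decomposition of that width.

Every bag has size at most 2, so the width is 2 − 1 = 1 and tw(G) ≤ 1. Any graph with an edge has treewidth ≥ 1, and G has the edge c–f. Therefore the treewidth is 1.

Treewidth 1.
One such decomposition:
Bags: B1 = {c, f}  B2 = {c, e}  B3 = {a, c}  B4 = {c, d}  B5 = {b, f}  B6 = {f, h}  B7 = {b, g}  B8 = {g, i}
Tree: B1–B2, B2–B3, B1–B4, B1–B5, B5–B6, B5–B7, B7–B8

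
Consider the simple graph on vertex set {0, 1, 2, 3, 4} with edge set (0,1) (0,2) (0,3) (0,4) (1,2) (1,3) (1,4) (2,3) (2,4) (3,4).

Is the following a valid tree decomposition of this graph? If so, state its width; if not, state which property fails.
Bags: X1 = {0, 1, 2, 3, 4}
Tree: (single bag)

Checking the three conditions: (i) the bags cover all of {0, 1, 2, 3, 4}; (ii) for each edge, some bag contains both endpoints; (iii) the bags containing any fixed vertex form a subtree. All hold, so the decomposition is valid with width 5 − 1 = 4.

Yes; width 4.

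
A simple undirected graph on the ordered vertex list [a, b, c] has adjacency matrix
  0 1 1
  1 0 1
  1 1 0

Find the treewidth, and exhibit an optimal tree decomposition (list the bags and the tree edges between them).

Treewidth 2.
One such decomposition:
Bags: B1 = {a, b, c}
Tree: (single bag)

A single bag containing all 3 vertices is trivially a valid decomposition of width 2. On the other hand G contains the 3-clique {a, b, c}. A clique must lie in a single bag of any decomposition, so no decomposition can have width below 2. Therefore the treewidth is 2.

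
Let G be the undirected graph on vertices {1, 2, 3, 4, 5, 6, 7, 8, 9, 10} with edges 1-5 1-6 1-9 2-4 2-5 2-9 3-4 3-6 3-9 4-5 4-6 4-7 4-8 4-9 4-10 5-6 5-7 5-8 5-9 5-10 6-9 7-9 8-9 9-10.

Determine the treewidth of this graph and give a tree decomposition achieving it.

The largest bag has 4 vertices, giving width 3; this decomposition certifies tw(G) ≤ 3. For the lower bound, the 4 vertices {1, 5, 6, 9} are pairwise adjacent, and any tree decomposition puts a clique entirely inside one bag — forcing width ≥ 3. The upper and lower bounds meet at 3, so that is the treewidth.

Treewidth 3.
Bags: B1 = {4, 5, 6, 9}  B2 = {4, 5, 8, 9}  B3 = {3, 4, 6, 9}  B4 = {4, 5, 7, 9}  B5 = {4, 5, 9, 10}  B6 = {1, 5, 6, 9}  B7 = {2, 4, 5, 9}
Tree: B1–B2, B1–B3, B2–B4, B1–B5, B1–B6, B4–B7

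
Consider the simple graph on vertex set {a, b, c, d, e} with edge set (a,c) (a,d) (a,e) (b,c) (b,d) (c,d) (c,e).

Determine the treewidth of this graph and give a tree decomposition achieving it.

Treewidth 2.
One such decomposition:
Bags: B1 = {a, c, d}  B2 = {b, c, d}  B3 = {a, c, e}
Tree: B1–B2, B1–B3

Each bag holds 3 vertices, so the decomposition has width 2, which upper-bounds the treewidth. On the other hand G contains the 3-clique {a, c, d}. A clique must lie in a single bag of any decomposition, so no decomposition can have width below 2. Hence tw(G) = 2 exactly.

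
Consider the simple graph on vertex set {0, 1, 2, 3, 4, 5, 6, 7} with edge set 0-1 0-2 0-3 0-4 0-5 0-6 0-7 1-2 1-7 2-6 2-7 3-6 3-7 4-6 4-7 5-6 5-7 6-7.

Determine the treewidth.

A width-3 tree decomposition is:
Bags: B1 = {0, 2, 6, 7}  B2 = {0, 4, 6, 7}  B3 = {0, 1, 2, 7}  B4 = {0, 5, 6, 7}  B5 = {0, 3, 6, 7}
Tree: B1–B2, B1–B3, B2–B4, B1–B5
Each bag holds 4 vertices, so the decomposition has width 3, which upper-bounds the treewidth. On the other hand G contains the 4-clique {0, 1, 2, 7}. A clique must lie in a single bag of any decomposition, so no decomposition can have width below 3. Therefore the treewidth is 3.

3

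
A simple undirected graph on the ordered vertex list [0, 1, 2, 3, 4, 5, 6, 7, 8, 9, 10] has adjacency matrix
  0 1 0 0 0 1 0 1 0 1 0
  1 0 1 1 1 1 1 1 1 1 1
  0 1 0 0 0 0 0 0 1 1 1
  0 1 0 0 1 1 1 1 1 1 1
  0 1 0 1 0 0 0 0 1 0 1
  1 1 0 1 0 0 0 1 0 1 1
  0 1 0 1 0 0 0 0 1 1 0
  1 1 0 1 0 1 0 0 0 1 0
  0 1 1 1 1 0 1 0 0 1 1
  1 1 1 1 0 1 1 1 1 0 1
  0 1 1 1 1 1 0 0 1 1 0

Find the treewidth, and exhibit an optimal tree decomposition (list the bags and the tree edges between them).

Treewidth 4.
One such decomposition:
Bags: B1 = {1, 3, 8, 9, 10}  B2 = {1, 3, 5, 9, 10}  B3 = {1, 3, 5, 7, 9}  B4 = {1, 3, 6, 8, 9}  B5 = {1, 3, 4, 8, 10}  B6 = {0, 1, 5, 7, 9}  B7 = {1, 2, 8, 9, 10}
Tree: B1–B2, B2–B3, B1–B4, B1–B5, B3–B6, B1–B7

Every bag has size at most 5, so the width is 5 − 1 = 4 and tw(G) ≤ 4. Conversely, {0, 1, 5, 7, 9} is a clique of size 5, and the vertices of any clique must share a bag in every tree decomposition; so some bag has ≥ 5 vertices and tw(G) ≥ 4. Hence tw(G) = 4 exactly.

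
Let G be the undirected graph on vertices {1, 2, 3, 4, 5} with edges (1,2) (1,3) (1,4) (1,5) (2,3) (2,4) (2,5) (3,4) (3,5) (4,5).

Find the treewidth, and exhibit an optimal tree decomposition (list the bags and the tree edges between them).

Treewidth 4.
One such decomposition:
Bags: B1 = {1, 2, 3, 4, 5}
Tree: (single bag)

With just one bag of size 5, the width is 5 − 1 = 4, so tw(G) ≤ 4. Conversely, {1, 2, 3, 4, 5} is a clique of size 5, and the vertices of any clique must share a bag in every tree decomposition; so some bag has ≥ 5 vertices and tw(G) ≥ 4. Therefore the treewidth is 4.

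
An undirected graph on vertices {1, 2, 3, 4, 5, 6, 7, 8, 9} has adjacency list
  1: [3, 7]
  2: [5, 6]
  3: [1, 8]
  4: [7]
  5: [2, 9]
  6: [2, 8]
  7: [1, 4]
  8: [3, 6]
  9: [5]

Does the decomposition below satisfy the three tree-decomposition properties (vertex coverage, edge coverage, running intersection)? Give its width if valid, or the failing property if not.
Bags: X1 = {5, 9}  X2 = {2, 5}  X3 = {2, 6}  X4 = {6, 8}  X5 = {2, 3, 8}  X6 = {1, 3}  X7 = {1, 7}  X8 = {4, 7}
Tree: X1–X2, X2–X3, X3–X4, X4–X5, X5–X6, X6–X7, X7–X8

No — bags containing vertex 2 are not connected in the tree.

A tree decomposition must satisfy three properties: every vertex lies in some bag; for every edge, both endpoints lie together in some bag; and for every vertex, the bags containing it form a connected subtree. Here bags containing vertex 2 are not connected in the tree, so the decomposition is invalid.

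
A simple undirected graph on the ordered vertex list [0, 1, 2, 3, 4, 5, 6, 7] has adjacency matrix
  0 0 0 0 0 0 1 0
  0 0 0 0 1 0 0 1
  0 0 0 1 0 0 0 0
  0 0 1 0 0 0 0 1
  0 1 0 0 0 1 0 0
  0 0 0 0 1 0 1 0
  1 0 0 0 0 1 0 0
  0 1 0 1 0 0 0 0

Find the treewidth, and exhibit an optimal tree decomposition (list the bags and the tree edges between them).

Treewidth 1.
Bags: B1 = {0, 6}  B2 = {5, 6}  B3 = {4, 5}  B4 = {1, 4}  B5 = {1, 7}  B6 = {3, 7}  B7 = {2, 3}
Tree: B1–B2, B2–B3, B3–B4, B4–B5, B5–B6, B6–B7

Each bag holds 2 vertices, so the decomposition has width 1, which upper-bounds the treewidth. Since G has at least one edge (e.g. 0–6), it is not an edgeless graph, so tw(G) ≥ 1. Therefore the treewidth is 1.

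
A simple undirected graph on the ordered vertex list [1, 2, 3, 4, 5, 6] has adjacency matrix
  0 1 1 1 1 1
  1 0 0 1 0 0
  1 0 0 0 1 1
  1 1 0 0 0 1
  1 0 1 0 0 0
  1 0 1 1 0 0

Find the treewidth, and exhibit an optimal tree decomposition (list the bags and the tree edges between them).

Treewidth 2.
One such decomposition:
Bags: B1 = {1, 3, 6}  B2 = {1, 4, 6}  B3 = {1, 3, 5}  B4 = {1, 2, 4}
Tree: B1–B2, B1–B3, B2–B4

The largest bag has 3 vertices, giving width 2; this decomposition certifies tw(G) ≤ 2. Conversely, {1, 2, 4} is a clique of size 3, and the vertices of any clique must share a bag in every tree decomposition; so some bag has ≥ 3 vertices and tw(G) ≥ 2. The upper and lower bounds meet at 2, so that is the treewidth.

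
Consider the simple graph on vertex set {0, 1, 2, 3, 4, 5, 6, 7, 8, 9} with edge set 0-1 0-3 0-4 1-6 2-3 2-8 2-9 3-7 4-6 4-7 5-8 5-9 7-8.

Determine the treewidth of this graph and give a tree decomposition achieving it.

The largest bag has 3 vertices, giving width 2; this decomposition certifies tw(G) ≤ 2. For the lower bound, G contains the cycle 5–9–2–8–5, so G is not a forest; only forests have treewidth ≤ 1, hence tw(G) ≥ 2. Combining the bounds, tw(G) = 2.

Treewidth 2.
One optimal decomposition is:
Bags: B1 = {5, 8, 9}  B2 = {2, 8, 9}  B3 = {2, 7, 8}  B4 = {2, 3, 7}  B5 = {3, 4, 7}  B6 = {0, 3, 4}  B7 = {0, 4, 6}  B8 = {0, 1, 6}
Tree: B1–B2, B2–B3, B3–B4, B4–B5, B5–B6, B6–B7, B7–B8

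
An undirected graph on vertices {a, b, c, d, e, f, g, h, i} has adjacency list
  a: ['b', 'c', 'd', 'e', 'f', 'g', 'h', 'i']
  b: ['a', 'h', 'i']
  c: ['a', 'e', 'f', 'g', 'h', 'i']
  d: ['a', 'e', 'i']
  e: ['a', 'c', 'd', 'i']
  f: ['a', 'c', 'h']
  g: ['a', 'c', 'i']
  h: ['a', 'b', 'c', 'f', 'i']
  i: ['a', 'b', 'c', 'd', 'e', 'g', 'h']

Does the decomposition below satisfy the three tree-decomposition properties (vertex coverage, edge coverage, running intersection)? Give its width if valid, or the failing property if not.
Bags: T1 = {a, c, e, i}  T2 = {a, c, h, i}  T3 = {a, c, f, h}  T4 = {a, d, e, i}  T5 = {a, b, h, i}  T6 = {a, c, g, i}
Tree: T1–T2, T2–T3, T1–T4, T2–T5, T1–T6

Yes; width 3.

Every vertex of G appears in some bag (union = {a, b, c, d, e, f, g, h, i}); every edge is covered by a bag; and for each vertex v the set of bags containing v is connected in the bag tree. The decomposition is therefore valid. The largest bag has 4 vertices, so the width is 3.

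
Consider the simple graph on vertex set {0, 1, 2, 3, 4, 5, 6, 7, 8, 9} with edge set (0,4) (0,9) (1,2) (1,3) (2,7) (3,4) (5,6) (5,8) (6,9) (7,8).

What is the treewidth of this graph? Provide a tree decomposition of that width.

Treewidth 2.
One such decomposition:
Bags: B1 = {1, 2, 7}  B2 = {1, 7, 8}  B3 = {1, 5, 8}  B4 = {1, 5, 6}  B5 = {1, 6, 9}  B6 = {0, 1, 9}  B7 = {0, 1, 4}  B8 = {1, 3, 4}
Tree: B1–B2, B2–B3, B3–B4, B4–B5, B5–B6, B6–B7, B7–B8

The largest bag has 3 vertices, giving width 2; this decomposition certifies tw(G) ≤ 2. Since 1–2–7–8–5–6–9–0–4–3–1 is a cycle in G, G is not acyclic. Forests are exactly the graphs of treewidth ≤ 1, so tw(G) ≥ 2. Hence tw(G) = 2 exactly.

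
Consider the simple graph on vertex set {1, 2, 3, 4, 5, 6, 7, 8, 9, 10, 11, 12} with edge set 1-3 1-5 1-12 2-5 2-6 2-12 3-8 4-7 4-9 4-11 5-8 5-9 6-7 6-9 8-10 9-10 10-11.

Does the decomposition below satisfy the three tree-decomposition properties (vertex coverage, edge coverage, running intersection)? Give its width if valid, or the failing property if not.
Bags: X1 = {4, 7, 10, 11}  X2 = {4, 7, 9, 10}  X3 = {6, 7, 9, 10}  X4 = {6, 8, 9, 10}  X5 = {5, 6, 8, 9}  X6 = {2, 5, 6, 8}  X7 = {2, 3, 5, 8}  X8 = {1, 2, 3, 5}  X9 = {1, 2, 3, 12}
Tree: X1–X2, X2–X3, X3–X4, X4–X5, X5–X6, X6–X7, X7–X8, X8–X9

Vertex coverage: the bags together contain {1, 2, 3, 4, 5, 6, 7, 8, 9, 10, 11, 12}, the full vertex set. Edge coverage: each edge of G has both endpoints in at least one bag. Running intersection: for every vertex, the bags containing it form a connected subtree. All three properties hold, so this is a valid tree decomposition of width max|bag| − 1 = 3, and hence tw(G) ≤ 3.

Yes; width 3.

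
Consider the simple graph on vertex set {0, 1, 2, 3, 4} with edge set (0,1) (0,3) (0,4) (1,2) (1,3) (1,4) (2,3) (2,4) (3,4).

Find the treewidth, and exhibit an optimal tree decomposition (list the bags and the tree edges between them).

Treewidth 3.
Bags: B1 = {0, 1, 3, 4}  B2 = {1, 2, 3, 4}
Tree: B1–B2

Every bag has size at most 4, so the width is 4 − 1 = 3 and tw(G) ≤ 3. Conversely, {0, 1, 3, 4} is a clique of size 4, and the vertices of any clique must share a bag in every tree decomposition; so some bag has ≥ 4 vertices and tw(G) ≥ 3. Therefore the treewidth is 3.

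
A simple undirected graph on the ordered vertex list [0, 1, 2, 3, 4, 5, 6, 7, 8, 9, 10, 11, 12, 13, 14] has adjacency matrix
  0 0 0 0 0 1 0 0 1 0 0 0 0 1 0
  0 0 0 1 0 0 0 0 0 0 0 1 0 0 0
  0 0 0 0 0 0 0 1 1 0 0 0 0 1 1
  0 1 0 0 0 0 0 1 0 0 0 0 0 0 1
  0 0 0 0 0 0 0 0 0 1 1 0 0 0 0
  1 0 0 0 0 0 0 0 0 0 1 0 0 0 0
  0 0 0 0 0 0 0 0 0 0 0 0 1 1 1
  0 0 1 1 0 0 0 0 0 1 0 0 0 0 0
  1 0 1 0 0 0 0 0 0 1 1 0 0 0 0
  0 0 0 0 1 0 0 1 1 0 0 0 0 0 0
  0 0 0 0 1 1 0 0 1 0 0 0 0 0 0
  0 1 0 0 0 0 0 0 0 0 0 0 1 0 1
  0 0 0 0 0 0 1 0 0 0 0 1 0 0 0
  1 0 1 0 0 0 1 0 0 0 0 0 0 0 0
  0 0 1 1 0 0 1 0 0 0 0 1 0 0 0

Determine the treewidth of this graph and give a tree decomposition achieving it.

Treewidth 3.
One optimal decomposition is:
Bags: B1 = {0, 4, 5, 10}  B2 = {0, 4, 8, 10}  B3 = {0, 4, 8, 9}  B4 = {0, 8, 9, 13}  B5 = {2, 8, 9, 13}  B6 = {2, 7, 9, 13}  B7 = {2, 6, 7, 13}  B8 = {2, 6, 7, 14}  B9 = {3, 6, 7, 14}  B10 = {3, 6, 12, 14}  B11 = {3, 11, 12, 14}  B12 = {1, 3, 11, 12}
Tree: B1–B2, B2–B3, B3–B4, B4–B5, B5–B6, B6–B7, B7–B8, B8–B9, B9–B10, B10–B11, B11–B12

Each bag holds 4 vertices, so the decomposition has width 3, which upper-bounds the treewidth. For the lower bound: the 4 vertex sets {4,5,10}, {0}, {8}, {2,7,9,13} are disjoint, each induces a connected subgraph, and every pair is joined by at least one edge of G. Contracting each set to a single vertex therefore yields K_{4} as a minor, and since treewidth is minor-monotone, tw(G) ≥ tw(K_{4}) = 3. Therefore the treewidth is 3.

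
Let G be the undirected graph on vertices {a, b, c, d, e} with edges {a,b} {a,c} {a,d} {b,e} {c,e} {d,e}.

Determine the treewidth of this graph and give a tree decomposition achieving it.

Treewidth 2.
One such decomposition:
Bags: B1 = {a, d, e}  B2 = {a, b, e}  B3 = {a, c, e}
Tree: B1–B2, B2–B3

The largest bag has 3 vertices, giving width 2; this decomposition certifies tw(G) ≤ 2. Since d–e–b–a–d is a cycle in G, G is not acyclic. Forests are exactly the graphs of treewidth ≤ 1, so tw(G) ≥ 2. Therefore the treewidth is 2.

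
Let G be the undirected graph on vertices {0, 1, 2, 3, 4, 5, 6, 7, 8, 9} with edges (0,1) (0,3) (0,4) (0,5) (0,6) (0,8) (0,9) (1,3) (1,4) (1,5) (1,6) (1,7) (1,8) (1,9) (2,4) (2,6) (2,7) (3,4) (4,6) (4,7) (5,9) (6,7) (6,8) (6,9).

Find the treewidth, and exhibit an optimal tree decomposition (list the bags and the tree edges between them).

Treewidth 3.
One optimal decomposition is:
Bags: B1 = {0, 1, 6, 9}  B2 = {0, 1, 4, 6}  B3 = {0, 1, 3, 4}  B4 = {0, 1, 6, 8}  B5 = {1, 4, 6, 7}  B6 = {2, 4, 6, 7}  B7 = {0, 1, 5, 9}
Tree: B1–B2, B2–B3, B1–B4, B2–B5, B5–B6, B1–B7

The largest bag has 4 vertices, giving width 3; this decomposition certifies tw(G) ≤ 3. For the lower bound, the 4 vertices {0, 1, 3, 4} are pairwise adjacent, and any tree decomposition puts a clique entirely inside one bag — forcing width ≥ 3. Therefore the treewidth is 3.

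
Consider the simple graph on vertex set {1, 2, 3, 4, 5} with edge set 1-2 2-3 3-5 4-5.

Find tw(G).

A width-1 tree decomposition is:
Bags: B1 = {4, 5}  B2 = {3, 5}  B3 = {2, 3}  B4 = {1, 2}
Tree: B1–B2, B2–B3, B3–B4
Every bag has size at most 2, so the width is 2 − 1 = 1 and tw(G) ≤ 1. Any graph with an edge has treewidth ≥ 1, and G has the edge 4–5. Hence tw(G) = 1 exactly.

1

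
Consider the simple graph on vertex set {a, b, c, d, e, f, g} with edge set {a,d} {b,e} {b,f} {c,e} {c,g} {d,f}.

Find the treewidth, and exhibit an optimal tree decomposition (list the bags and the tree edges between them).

Treewidth 1.
One optimal decomposition is:
Bags: B1 = {a, d}  B2 = {d, f}  B3 = {b, f}  B4 = {b, e}  B5 = {c, e}  B6 = {c, g}
Tree: B1–B2, B2–B3, B3–B4, B4–B5, B5–B6

Each bag holds 2 vertices, so the decomposition has width 1, which upper-bounds the treewidth. G has an edge, so its treewidth is at least 1. Hence tw(G) = 1 exactly.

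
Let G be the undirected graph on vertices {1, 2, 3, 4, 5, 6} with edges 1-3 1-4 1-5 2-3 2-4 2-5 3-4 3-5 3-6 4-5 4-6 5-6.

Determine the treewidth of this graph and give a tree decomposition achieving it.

Treewidth 3.
One such decomposition:
Bags: B1 = {2, 3, 4, 5}  B2 = {1, 3, 4, 5}  B3 = {3, 4, 5, 6}
Tree: B1–B2, B2–B3

Each bag holds 4 vertices, so the decomposition has width 3, which upper-bounds the treewidth. On the other hand G contains the 4-clique {1, 3, 4, 5}. A clique must lie in a single bag of any decomposition, so no decomposition can have width below 3. Combining the bounds, tw(G) = 3.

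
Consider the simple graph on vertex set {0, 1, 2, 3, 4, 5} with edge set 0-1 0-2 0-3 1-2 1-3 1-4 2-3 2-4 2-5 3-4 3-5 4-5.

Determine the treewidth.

A width-3 tree decomposition is:
Bags: B1 = {1, 2, 3, 4}  B2 = {2, 3, 4, 5}  B3 = {0, 1, 2, 3}
Tree: B1–B2, B1–B3
The largest bag has 4 vertices, giving width 3; this decomposition certifies tw(G) ≤ 3. On the other hand G contains the 4-clique {0, 1, 2, 3}. A clique must lie in a single bag of any decomposition, so no decomposition can have width below 3. Combining the bounds, tw(G) = 3.

3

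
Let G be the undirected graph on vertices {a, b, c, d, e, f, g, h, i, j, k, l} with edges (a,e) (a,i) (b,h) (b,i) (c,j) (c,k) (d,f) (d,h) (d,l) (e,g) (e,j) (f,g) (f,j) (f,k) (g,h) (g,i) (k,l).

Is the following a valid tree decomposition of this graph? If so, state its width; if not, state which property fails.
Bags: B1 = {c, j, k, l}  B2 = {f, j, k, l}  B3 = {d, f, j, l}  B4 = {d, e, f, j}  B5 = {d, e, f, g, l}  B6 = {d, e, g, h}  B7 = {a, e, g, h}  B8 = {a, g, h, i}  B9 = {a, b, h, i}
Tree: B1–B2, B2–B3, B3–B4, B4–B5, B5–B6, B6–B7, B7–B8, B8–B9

No — bags containing vertex l are not connected in the tree.

A tree decomposition must satisfy three properties: every vertex lies in some bag; for every edge, both endpoints lie together in some bag; and for every vertex, the bags containing it form a connected subtree. Here bags containing vertex l are not connected in the tree, so the decomposition is invalid.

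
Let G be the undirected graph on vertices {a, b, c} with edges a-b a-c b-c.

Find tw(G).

A width-2 tree decomposition is:
Bags: B1 = {a, b, c}
Tree: (single bag)
With just one bag of size 3, the width is 3 − 1 = 2, so tw(G) ≤ 2. For the lower bound, the 3 vertices {a, b, c} are pairwise adjacent, and any tree decomposition puts a clique entirely inside one bag — forcing width ≥ 2. Therefore the treewidth is 2.

2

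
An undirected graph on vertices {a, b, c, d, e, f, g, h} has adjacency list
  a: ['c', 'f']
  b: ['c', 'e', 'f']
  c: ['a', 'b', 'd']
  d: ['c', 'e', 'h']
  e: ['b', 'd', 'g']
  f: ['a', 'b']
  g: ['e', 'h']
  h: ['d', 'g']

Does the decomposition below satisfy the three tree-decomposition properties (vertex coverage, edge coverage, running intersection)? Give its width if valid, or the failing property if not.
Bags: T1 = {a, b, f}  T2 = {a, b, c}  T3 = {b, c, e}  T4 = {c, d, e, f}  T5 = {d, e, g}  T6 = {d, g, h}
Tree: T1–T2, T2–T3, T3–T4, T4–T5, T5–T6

No — bags containing vertex f are not connected in the tree.

A tree decomposition must satisfy three properties: every vertex lies in some bag; for every edge, both endpoints lie together in some bag; and for every vertex, the bags containing it form a connected subtree. Here bags containing vertex f are not connected in the tree, so the decomposition is invalid.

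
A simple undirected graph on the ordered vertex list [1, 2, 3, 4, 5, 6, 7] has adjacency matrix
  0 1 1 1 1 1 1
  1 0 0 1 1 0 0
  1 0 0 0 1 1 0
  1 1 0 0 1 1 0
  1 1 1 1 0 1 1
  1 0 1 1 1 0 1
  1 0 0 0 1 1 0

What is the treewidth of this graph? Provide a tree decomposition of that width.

The largest bag has 4 vertices, giving width 3; this decomposition certifies tw(G) ≤ 3. On the other hand G contains the 4-clique {1, 2, 4, 5}. A clique must lie in a single bag of any decomposition, so no decomposition can have width below 3. The upper and lower bounds meet at 3, so that is the treewidth.

Treewidth 3.
Bags: B1 = {1, 2, 4, 5}  B2 = {1, 4, 5, 6}  B3 = {1, 3, 5, 6}  B4 = {1, 5, 6, 7}
Tree: B1–B2, B2–B3, B2–B4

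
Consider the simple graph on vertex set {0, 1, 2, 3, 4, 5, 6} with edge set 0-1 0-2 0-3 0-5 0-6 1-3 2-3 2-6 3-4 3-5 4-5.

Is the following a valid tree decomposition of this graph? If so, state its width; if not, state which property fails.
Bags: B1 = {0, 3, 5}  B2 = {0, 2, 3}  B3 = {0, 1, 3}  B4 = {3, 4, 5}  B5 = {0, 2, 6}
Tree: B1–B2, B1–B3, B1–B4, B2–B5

Vertex coverage: the bags together contain {0, 1, 2, 3, 4, 5, 6}, the full vertex set. Edge coverage: each edge of G has both endpoints in at least one bag. Running intersection: for every vertex, the bags containing it form a connected subtree. All three properties hold, so this is a valid tree decomposition of width max|bag| − 1 = 2, and hence tw(G) ≤ 2.

Yes; width 2.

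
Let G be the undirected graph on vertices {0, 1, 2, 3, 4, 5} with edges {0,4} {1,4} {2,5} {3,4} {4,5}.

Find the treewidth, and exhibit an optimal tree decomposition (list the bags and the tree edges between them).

Treewidth 1.
One optimal decomposition is:
Bags: B1 = {3, 4}  B2 = {4, 5}  B3 = {1, 4}  B4 = {0, 4}  B5 = {2, 5}
Tree: B1–B2, B2–B3, B2–B4, B2–B5

Every bag has size at most 2, so the width is 2 − 1 = 1 and tw(G) ≤ 1. Any graph with an edge has treewidth ≥ 1, and G has the edge 3–4. Therefore the treewidth is 1.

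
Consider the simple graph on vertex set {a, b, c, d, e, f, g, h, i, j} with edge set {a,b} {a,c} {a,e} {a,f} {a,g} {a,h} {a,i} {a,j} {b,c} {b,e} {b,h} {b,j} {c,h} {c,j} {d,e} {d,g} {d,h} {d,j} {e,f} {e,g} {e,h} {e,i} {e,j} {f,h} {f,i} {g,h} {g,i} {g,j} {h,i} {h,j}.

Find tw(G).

4

A width-4 tree decomposition is:
Bags: B1 = {a, e, g, h, j}  B2 = {a, e, g, h, i}  B3 = {a, e, f, h, i}  B4 = {d, e, g, h, j}  B5 = {a, b, e, h, j}  B6 = {a, b, c, h, j}
Tree: B1–B2, B2–B3, B1–B4, B1–B5, B5–B6
The largest bag has 5 vertices, giving width 4; this decomposition certifies tw(G) ≤ 4. On the other hand G contains the 5-clique {d, e, g, h, j}. A clique must lie in a single bag of any decomposition, so no decomposition can have width below 4. Combining the bounds, tw(G) = 4.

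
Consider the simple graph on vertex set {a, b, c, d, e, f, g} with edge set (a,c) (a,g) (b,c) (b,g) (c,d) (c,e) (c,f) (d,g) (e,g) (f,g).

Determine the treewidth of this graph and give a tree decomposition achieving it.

Every bag has size at most 3, so the width is 3 − 1 = 2 and tw(G) ≤ 2. For the lower bound, G contains the cycle c–d–g–f–c, so G is not a forest; only forests have treewidth ≤ 1, hence tw(G) ≥ 2. Hence tw(G) = 2 exactly.

Treewidth 2.
One optimal decomposition is:
Bags: B1 = {c, d, g}  B2 = {c, f, g}  B3 = {b, c, g}  B4 = {a, c, g}  B5 = {c, e, g}
Tree: B1–B2, B2–B3, B3–B4, B4–B5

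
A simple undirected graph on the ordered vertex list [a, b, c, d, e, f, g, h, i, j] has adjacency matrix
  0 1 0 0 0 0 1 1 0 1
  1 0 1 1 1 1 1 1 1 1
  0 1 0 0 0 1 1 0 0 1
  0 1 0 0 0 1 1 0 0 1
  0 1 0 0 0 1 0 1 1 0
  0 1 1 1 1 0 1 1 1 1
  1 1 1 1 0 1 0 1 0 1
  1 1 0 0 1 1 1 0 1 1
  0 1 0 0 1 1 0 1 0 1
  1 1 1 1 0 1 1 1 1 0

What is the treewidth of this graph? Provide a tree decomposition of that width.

Treewidth 4.
One such decomposition:
Bags: B1 = {b, c, f, g, j}  B2 = {b, f, g, h, j}  B3 = {a, b, g, h, j}  B4 = {b, f, h, i, j}  B5 = {b, e, f, h, i}  B6 = {b, d, f, g, j}
Tree: B1–B2, B2–B3, B2–B4, B4–B5, B2–B6

Each bag holds 5 vertices, so the decomposition has width 4, which upper-bounds the treewidth. Conversely, {a, b, g, h, j} is a clique of size 5, and the vertices of any clique must share a bag in every tree decomposition; so some bag has ≥ 5 vertices and tw(G) ≥ 4. Combining the bounds, tw(G) = 4.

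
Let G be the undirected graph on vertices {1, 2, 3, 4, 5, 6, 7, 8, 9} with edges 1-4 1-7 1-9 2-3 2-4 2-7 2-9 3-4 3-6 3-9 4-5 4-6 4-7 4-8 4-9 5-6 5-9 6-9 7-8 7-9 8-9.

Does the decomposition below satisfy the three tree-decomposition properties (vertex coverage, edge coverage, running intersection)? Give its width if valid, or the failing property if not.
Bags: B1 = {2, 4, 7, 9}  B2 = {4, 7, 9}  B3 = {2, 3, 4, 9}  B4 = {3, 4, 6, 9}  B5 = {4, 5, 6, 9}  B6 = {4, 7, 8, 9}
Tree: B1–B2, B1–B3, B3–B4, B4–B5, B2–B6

No — vertex 1 appears in no bag.

A tree decomposition must satisfy three properties: every vertex lies in some bag; for every edge, both endpoints lie together in some bag; and for every vertex, the bags containing it form a connected subtree. Here vertex 1 appears in no bag, so the decomposition is invalid.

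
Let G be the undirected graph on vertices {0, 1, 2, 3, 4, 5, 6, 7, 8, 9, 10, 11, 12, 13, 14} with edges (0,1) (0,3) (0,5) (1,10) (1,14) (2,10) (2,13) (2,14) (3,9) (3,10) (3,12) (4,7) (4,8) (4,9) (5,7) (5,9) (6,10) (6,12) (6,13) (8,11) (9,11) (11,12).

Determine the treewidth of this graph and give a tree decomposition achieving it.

Each bag holds 4 vertices, so the decomposition has width 3, which upper-bounds the treewidth. For the lower bound: the 4 vertex sets {4,7,8}, {5}, {9}, {0,3,11,12} are disjoint, each induces a connected subgraph, and every pair is joined by at least one edge of G. Contracting each set to a single vertex therefore yields K_{4} as a minor, and since treewidth is minor-monotone, tw(G) ≥ tw(K_{4}) = 3. Therefore the treewidth is 3.

Treewidth 3.
One such decomposition:
Bags: B1 = {4, 5, 7, 8}  B2 = {4, 5, 8, 9}  B3 = {5, 8, 9, 11}  B4 = {0, 5, 9, 11}  B5 = {0, 3, 9, 11}  B6 = {0, 3, 11, 12}  B7 = {0, 1, 3, 12}  B8 = {1, 3, 10, 12}  B9 = {1, 6, 10, 12}  B10 = {1, 6, 10, 14}  B11 = {2, 6, 10, 14}  B12 = {2, 6, 13, 14}
Tree: B1–B2, B2–B3, B3–B4, B4–B5, B5–B6, B6–B7, B7–B8, B8–B9, B9–B10, B10–B11, B11–B12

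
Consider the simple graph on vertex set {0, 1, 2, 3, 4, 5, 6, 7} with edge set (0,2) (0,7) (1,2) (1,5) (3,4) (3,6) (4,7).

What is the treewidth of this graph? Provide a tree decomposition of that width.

Treewidth 1.
Bags: B1 = {3, 6}  B2 = {3, 4}  B3 = {4, 7}  B4 = {0, 7}  B5 = {0, 2}  B6 = {1, 2}  B7 = {1, 5}
Tree: B1–B2, B2–B3, B3–B4, B4–B5, B5–B6, B6–B7

The largest bag has 2 vertices, giving width 1; this decomposition certifies tw(G) ≤ 1. Since G has at least one edge (e.g. 6–3), it is not an edgeless graph, so tw(G) ≥ 1. The upper and lower bounds meet at 1, so that is the treewidth.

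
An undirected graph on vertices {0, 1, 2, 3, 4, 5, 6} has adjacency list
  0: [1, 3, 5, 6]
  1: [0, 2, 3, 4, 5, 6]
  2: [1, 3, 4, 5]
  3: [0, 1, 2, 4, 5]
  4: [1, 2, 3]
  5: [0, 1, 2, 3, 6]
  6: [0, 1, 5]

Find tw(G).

A width-3 tree decomposition is:
Bags: B1 = {0, 1, 3, 5}  B2 = {1, 2, 3, 5}  B3 = {1, 2, 3, 4}  B4 = {0, 1, 5, 6}
Tree: B1–B2, B2–B3, B1–B4
The largest bag has 4 vertices, giving width 3; this decomposition certifies tw(G) ≤ 3. On the other hand G contains the 4-clique {0, 1, 3, 5}. A clique must lie in a single bag of any decomposition, so no decomposition can have width below 3. Hence tw(G) = 3 exactly.

3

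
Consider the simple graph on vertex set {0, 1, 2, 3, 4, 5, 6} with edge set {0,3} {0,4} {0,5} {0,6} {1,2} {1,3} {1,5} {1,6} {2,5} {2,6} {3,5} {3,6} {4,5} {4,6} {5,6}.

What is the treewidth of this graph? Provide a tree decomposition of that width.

Treewidth 3.
One optimal decomposition is:
Bags: B1 = {0, 3, 5, 6}  B2 = {1, 3, 5, 6}  B3 = {1, 2, 5, 6}  B4 = {0, 4, 5, 6}
Tree: B1–B2, B2–B3, B1–B4

The largest bag has 4 vertices, giving width 3; this decomposition certifies tw(G) ≤ 3. For the lower bound, the 4 vertices {0, 3, 5, 6} are pairwise adjacent, and any tree decomposition puts a clique entirely inside one bag — forcing width ≥ 3. Combining the bounds, tw(G) = 3.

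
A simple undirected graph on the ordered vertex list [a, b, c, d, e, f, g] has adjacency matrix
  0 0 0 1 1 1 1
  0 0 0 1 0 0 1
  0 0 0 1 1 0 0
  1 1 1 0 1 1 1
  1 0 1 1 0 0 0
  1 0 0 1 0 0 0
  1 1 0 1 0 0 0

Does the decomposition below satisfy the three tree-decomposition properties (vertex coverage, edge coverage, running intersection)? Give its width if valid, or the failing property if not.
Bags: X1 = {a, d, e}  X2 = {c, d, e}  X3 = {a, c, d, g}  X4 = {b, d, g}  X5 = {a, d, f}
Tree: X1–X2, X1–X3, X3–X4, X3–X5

A tree decomposition must satisfy three properties: every vertex lies in some bag; for every edge, both endpoints lie together in some bag; and for every vertex, the bags containing it form a connected subtree. Here bags containing vertex c are not connected in the tree, so the decomposition is invalid.

No — bags containing vertex c are not connected in the tree.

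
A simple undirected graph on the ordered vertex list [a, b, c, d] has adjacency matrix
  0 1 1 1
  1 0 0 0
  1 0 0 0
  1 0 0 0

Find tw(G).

1

A width-1 tree decomposition is:
Bags: B1 = {a, c}  B2 = {a, b}  B3 = {a, d}
Tree: B1–B2, B1–B3
Every bag has size at most 2, so the width is 2 − 1 = 1 and tw(G) ≤ 1. G has an edge, so its treewidth is at least 1. Combining the bounds, tw(G) = 1.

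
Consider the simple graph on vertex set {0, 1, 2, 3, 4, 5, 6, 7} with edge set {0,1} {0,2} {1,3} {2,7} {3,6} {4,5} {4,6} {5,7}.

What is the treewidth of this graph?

A width-2 tree decomposition is:
Bags: B1 = {4, 5, 6}  B2 = {3, 5, 6}  B3 = {1, 3, 5}  B4 = {0, 1, 5}  B5 = {0, 2, 5}  B6 = {2, 5, 7}
Tree: B1–B2, B2–B3, B3–B4, B4–B5, B5–B6
Every bag has size at most 3, so the width is 3 − 1 = 2 and tw(G) ≤ 2. Since 5–4–6–3–1–0–2–7–5 is a cycle in G, G is not acyclic. Forests are exactly the graphs of treewidth ≤ 1, so tw(G) ≥ 2. Hence tw(G) = 2 exactly.

2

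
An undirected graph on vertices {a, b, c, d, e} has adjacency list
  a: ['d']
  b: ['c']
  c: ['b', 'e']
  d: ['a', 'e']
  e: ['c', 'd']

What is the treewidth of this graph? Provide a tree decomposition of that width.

The largest bag has 2 vertices, giving width 1; this decomposition certifies tw(G) ≤ 1. Since G has at least one edge (e.g. b–c), it is not an edgeless graph, so tw(G) ≥ 1. Combining the bounds, tw(G) = 1.

Treewidth 1.
Bags: B1 = {b, c}  B2 = {c, e}  B3 = {d, e}  B4 = {a, d}
Tree: B1–B2, B2–B3, B3–B4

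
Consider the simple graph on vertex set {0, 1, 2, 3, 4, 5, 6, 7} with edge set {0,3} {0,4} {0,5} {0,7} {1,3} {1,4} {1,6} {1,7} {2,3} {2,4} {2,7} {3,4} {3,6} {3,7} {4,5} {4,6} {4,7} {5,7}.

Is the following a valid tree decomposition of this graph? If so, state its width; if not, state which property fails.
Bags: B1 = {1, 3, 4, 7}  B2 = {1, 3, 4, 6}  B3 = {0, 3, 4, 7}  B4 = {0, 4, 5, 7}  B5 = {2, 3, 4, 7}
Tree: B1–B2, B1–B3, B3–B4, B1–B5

Every vertex of G appears in some bag (union = {0, 1, 2, 3, 4, 5, 6, 7}); every edge is covered by a bag; and for each vertex v the set of bags containing v is connected in the bag tree. The decomposition is therefore valid. The largest bag has 4 vertices, so the width is 3.

Yes; width 3.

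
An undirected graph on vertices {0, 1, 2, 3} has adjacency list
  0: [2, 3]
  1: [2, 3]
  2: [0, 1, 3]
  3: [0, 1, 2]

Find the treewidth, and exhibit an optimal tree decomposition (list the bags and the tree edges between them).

Each bag holds 3 vertices, so the decomposition has width 2, which upper-bounds the treewidth. On the other hand G contains the 3-clique {0, 2, 3}. A clique must lie in a single bag of any decomposition, so no decomposition can have width below 2. Combining the bounds, tw(G) = 2.

Treewidth 2.
One optimal decomposition is:
Bags: B1 = {0, 2, 3}  B2 = {1, 2, 3}
Tree: B1–B2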